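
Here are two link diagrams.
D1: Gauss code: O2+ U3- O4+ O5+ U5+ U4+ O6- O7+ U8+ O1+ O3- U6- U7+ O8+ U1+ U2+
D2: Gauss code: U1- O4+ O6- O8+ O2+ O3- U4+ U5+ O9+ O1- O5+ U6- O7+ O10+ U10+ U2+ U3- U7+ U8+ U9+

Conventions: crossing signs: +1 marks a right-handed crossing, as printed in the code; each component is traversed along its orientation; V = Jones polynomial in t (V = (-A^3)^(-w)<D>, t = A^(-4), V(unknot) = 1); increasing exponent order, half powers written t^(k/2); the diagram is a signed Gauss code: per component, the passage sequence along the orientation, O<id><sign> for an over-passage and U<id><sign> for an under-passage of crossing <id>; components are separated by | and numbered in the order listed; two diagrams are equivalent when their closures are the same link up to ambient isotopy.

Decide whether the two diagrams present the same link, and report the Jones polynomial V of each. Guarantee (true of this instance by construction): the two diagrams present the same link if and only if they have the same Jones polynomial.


equivalent: yes
V(D1) = 1  (w +4, c 8, <D> = A^12)
D2 (bracket A^12; 10 crossings at w = +4): V = 1
why: Reidemeister moves carry D1 (8 crossings) to D2 (10)


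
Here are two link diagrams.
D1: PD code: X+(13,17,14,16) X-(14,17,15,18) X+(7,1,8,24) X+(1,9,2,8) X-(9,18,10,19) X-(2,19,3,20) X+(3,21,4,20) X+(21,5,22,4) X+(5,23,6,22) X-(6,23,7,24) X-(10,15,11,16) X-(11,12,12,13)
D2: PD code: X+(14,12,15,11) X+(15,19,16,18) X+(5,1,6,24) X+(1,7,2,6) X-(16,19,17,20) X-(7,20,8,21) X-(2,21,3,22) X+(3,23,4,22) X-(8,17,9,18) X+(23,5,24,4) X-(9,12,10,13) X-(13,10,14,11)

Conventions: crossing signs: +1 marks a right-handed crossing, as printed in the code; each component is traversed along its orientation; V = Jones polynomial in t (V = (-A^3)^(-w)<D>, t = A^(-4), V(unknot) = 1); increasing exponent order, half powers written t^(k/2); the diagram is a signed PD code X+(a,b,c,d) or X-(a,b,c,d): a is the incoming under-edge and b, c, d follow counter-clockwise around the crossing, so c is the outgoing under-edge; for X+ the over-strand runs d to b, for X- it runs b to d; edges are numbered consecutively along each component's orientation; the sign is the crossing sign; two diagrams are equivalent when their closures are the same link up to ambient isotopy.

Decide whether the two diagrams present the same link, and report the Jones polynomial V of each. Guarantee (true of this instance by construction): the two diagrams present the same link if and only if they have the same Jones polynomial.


same link: yes
V(D1) = t + t^3 - t^4  [12 crossings, <D> = -A^-16 + A^-12 + A^-4, w = 0]
V(D2) = t + t^3 - t^4  (w 0, c 12, <D> = -A^-16 + A^-12 + A^-4)
note: all 2 diagrams share one V(t), hence one class


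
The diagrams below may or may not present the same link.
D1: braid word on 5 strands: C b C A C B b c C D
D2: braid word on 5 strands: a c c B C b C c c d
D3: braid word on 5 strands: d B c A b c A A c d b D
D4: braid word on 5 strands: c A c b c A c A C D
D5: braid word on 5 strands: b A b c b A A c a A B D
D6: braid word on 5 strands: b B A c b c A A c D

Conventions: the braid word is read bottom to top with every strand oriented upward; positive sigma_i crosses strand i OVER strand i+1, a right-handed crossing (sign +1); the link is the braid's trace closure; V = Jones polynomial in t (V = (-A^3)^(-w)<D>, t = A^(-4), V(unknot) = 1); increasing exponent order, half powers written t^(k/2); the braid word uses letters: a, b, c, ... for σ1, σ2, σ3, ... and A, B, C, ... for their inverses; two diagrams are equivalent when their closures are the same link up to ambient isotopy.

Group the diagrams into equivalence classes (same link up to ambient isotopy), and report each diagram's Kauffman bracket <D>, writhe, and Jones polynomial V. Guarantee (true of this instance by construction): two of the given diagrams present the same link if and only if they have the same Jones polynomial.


grouping into links: {D1} | {D2} | {D3, D4, D5, D6}
V(D1) = -t^-4 + t^-3 + t^-1  (w -4, c 10, <D> = A^-8 + 1 - A^4)
V(D2) = t + t^3 - t^4  (w +4, c 10, <D> = -A^-4 + 1 + A^8)
D3 (bracket -A^-6 + A^-2 - A^2 + 3A^6 - A^10 + A^14 - A^18; 12 crossings at w = +2): V = -t^-3 + t^-2 - t^-1 + 3 - t + t^2 - t^3
V(D4) = -t^-3 + t^-2 - t^-1 + 3 - t + t^2 - t^3  (w 0, c 10, <D> = -A^-12 + A^-8 - A^-4 + 3 - A^4 + A^8 - A^12)
D5 (bracket -A^-12 + A^-8 - A^-4 + 3 - A^4 + A^8 - A^12; 12 crossings at w = 0): V = -t^-3 + t^-2 - t^-1 + 3 - t + t^2 - t^3
D6 (bracket -A^-12 + A^-8 - A^-4 + 3 - A^4 + A^8 - A^12; 10 crossings at w = 0): V = -t^-3 + t^-2 - t^-1 + 3 - t + t^2 - t^3
why: 3 values of V(t) split the 6 diagrams


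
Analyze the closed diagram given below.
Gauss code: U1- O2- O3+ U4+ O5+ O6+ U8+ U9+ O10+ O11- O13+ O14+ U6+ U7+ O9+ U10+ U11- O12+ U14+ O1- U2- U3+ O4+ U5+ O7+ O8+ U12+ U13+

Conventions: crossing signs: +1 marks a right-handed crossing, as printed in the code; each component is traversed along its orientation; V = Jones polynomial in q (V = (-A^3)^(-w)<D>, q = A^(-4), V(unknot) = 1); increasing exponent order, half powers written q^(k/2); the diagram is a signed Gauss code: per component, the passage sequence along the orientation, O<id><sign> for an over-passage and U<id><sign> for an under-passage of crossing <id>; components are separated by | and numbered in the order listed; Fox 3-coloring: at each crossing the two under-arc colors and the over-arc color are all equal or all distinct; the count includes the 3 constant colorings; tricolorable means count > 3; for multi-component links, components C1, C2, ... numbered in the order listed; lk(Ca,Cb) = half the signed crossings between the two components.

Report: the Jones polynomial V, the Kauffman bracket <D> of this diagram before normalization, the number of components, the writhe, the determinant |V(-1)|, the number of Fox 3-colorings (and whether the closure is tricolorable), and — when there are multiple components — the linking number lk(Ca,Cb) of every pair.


V(q) = q^3 + q^5 - q^8
bracket: -A^-8 + A^4 + A^12, w = +8
1 component, writhe +8, over 14 crossings
det 3, colorings 9 of 3^14 — tricolorable
observation: w = +8 (over 14 crossings) is diagram-only; (-A^3)^(-8) removes it from V


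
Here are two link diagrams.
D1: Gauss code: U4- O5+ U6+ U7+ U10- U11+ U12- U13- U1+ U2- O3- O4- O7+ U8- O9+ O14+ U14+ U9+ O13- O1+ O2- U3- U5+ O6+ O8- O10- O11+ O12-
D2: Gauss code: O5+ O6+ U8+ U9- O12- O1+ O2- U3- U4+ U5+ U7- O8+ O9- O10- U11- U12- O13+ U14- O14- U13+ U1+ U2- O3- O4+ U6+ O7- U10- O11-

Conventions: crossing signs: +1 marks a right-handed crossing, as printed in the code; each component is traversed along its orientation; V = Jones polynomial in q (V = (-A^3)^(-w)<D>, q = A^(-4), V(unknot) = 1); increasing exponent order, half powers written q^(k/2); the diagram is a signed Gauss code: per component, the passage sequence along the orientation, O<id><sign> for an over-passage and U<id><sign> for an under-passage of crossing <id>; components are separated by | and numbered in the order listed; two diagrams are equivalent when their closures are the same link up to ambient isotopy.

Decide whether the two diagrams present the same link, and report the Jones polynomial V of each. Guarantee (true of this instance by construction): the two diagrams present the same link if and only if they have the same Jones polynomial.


same link: no
V(D1) = 1  [14 crossings, <D> = 1, w = 0]
V(D2) = -q^-4 + q^-3 + q^-1  (w -2, c 14, <D> = A^-2 + A^6 - A^10)
note: comparing 2 Jones polynomials yields 2 groups


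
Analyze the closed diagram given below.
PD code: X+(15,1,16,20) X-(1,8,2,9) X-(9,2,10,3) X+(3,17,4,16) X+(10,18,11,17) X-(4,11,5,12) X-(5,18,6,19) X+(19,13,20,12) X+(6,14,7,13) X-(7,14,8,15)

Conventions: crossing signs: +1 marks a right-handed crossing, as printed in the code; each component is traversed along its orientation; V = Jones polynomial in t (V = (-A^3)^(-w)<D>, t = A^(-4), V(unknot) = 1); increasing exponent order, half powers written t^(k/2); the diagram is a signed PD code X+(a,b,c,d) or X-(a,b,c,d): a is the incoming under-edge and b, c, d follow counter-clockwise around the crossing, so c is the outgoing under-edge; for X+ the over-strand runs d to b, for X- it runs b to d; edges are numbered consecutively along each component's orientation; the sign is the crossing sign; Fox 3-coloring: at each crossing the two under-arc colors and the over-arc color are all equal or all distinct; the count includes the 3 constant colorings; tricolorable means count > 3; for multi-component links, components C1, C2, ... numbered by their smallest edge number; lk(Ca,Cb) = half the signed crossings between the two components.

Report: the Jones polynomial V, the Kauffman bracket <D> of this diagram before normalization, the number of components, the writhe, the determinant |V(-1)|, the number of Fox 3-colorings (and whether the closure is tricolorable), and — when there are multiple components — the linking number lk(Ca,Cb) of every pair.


Jones polynomial: V(t) = -t^-3 + t^-2 - t^-1 + 3 - t + t^2 - t^3
<D> = -A^-12 + A^-8 - A^-4 + 3 - A^4 + A^8 - A^12; writhe 0
components 1, writhe 0 (10 crossings)
3-colorings: 27 of 3^10, det 9 — tricolorable
note: V is palindromic (span 6, det 9): t -> 1/t fixes it; necessary, not sufficient, for amphichirality


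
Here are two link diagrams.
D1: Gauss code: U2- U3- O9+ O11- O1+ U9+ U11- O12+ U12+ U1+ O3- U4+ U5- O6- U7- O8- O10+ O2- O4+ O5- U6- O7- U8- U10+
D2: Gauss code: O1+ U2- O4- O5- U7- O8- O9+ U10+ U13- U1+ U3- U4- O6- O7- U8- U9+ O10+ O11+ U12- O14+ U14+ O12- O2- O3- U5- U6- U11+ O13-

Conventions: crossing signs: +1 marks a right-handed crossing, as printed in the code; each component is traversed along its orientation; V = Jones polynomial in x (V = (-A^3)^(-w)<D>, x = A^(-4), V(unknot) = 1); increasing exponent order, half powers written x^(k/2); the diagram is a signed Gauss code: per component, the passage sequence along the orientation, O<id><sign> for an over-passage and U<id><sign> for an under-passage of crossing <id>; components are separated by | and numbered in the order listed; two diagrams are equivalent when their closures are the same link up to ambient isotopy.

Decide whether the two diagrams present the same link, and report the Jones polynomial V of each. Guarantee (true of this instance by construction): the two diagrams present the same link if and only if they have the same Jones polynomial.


same link: yes
V(D1) = -x^-4 + x^-3 + x^-1  [12 crossings, <D> = A^-2 + A^6 - A^10, w = -2]
D2 (bracket A^-8 + 1 - A^4; 14 crossings at w = -4): V = -x^-4 + x^-3 + x^-1
note: all 2 diagrams share one V(x), hence one class


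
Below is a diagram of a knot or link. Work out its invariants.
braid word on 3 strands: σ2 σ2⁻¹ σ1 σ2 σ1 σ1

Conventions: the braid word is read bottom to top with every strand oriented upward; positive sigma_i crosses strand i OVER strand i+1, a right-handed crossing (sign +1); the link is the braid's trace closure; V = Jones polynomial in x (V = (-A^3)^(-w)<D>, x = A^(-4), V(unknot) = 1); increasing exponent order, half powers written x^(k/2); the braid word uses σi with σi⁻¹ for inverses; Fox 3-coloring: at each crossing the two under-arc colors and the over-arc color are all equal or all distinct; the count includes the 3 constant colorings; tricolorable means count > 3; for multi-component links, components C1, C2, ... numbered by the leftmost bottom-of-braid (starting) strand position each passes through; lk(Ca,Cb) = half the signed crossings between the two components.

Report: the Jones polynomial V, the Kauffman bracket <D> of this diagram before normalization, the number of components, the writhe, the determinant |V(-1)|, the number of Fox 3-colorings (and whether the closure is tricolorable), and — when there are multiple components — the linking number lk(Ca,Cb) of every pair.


V = x + x^3 - x^4
<D> = -A^-4 + 1 + A^8 (w = +4)
1 component over 6 crossings, w = +4
9 Fox colorings among 3^6, |V(-1)| = 3: tricolorable
why: |V(-1)| = 3: so tricolorable, since 3 divides 3


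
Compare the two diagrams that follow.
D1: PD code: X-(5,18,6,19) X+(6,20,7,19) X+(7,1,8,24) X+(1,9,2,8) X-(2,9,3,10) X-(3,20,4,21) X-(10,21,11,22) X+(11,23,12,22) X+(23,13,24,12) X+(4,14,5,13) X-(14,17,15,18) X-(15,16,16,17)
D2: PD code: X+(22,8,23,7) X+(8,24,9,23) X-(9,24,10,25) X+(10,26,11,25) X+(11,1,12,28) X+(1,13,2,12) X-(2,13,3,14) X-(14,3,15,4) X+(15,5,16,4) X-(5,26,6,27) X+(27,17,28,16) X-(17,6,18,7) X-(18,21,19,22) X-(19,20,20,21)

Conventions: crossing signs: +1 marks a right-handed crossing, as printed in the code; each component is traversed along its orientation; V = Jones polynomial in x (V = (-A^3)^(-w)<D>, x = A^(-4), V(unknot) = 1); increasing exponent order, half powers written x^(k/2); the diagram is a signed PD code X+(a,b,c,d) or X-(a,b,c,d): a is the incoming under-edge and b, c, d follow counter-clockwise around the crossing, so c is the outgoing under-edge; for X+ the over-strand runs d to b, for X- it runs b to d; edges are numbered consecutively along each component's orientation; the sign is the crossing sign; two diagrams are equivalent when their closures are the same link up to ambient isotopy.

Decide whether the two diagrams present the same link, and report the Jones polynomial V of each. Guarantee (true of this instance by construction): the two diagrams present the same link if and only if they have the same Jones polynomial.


equivalent: yes
D1 (bracket 1; 12 crossings at w = 0): V = 1
V(D2) = 1  (w 0, c 14, <D> = 1)
key observation: all 2 diagrams share one V(x), hence one class


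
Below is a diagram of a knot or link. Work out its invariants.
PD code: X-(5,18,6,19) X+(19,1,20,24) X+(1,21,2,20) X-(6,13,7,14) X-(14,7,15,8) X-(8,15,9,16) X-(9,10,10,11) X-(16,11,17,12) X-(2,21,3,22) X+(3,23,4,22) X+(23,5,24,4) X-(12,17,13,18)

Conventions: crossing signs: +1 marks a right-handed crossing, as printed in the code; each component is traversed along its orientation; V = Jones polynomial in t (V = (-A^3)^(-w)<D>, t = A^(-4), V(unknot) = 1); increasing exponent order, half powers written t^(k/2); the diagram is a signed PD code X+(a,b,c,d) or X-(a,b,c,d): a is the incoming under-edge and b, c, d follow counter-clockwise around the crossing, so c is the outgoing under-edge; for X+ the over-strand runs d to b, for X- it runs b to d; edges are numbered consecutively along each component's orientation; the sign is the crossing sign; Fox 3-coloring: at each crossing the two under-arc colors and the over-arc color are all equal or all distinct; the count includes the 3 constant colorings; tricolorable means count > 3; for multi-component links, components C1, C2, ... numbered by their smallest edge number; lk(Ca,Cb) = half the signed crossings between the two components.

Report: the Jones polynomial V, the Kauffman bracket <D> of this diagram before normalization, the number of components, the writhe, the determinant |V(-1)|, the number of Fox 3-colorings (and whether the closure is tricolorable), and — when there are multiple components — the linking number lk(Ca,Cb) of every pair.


V = -t^-6 + t^-5 - 2t^-4 + 3t^-3 - 2t^-2 + 3t^-1 - 1 + t - t^2
<D> = -A^-20 + A^-16 - A^-12 + 3A^-8 - 2A^-4 + 3 - 2A^4 + A^8 - A^12 (w = -4)
1 component over 12 crossings, w = -4
9 Fox colorings among 3^12, |V(-1)| = 15: tricolorable
why: det 15 = |V(-1)|; divisible by 3, so tricolorable


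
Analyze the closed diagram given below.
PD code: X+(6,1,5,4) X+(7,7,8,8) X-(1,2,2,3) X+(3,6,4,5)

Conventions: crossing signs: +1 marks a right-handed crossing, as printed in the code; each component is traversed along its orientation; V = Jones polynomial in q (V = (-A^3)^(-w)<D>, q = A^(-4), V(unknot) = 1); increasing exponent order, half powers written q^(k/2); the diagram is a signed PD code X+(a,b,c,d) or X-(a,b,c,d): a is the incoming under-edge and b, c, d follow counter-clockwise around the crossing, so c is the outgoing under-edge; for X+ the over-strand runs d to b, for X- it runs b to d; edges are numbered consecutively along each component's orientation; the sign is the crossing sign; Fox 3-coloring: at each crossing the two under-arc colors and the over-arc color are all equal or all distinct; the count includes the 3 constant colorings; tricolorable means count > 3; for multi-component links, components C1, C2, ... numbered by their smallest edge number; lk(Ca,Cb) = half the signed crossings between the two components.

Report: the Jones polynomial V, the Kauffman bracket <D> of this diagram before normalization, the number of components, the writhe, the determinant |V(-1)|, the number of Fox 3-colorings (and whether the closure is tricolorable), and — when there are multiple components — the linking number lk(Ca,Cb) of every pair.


V(q) = 1 + q + q^2 + q^3
bracket: A^-6 + A^-2 + A^2 + A^6, w = +2
3 components, writhe +2, over 4 crossings
lk(C1,C2) = +1
linking number lk(C1,C3) = 0
lk(C2,C3): 0
det 0, colorings 9 of 3^4 — tricolorable
observation: det 0 = |V(-1)|; divisible by 3, so tricolorable


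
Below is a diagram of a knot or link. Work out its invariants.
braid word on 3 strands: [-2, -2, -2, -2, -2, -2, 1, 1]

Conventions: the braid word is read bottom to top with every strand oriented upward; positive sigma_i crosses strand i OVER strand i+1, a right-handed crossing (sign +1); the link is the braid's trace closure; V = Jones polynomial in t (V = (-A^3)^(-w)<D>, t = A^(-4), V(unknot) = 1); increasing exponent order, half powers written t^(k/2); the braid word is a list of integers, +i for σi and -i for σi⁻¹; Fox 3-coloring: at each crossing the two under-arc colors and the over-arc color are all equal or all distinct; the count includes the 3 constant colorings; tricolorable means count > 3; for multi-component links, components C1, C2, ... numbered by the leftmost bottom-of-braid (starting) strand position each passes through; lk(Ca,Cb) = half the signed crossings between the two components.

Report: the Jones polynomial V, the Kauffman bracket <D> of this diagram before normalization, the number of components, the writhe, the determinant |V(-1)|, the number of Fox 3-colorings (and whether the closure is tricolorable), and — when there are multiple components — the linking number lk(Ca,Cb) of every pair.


V = t^-8 - t^-7 + 2t^-6 - 2t^-5 + 2t^-4 - t^-3 + 2t^-2 + 1
<D> = A^-12 + 2A^-4 - 1 + 2A^4 - 2A^8 + 2A^12 - A^16 + A^20 (w = -4)
3 components over 8 crossings, w = -4
lk(C1,C2): +1
lk(C1,C3) = 0
linking number lk(C2,C3) = -3
9 Fox colorings among 3^8, |V(-1)| = 12: tricolorable
why: summing lk over 3 pairs gives -2


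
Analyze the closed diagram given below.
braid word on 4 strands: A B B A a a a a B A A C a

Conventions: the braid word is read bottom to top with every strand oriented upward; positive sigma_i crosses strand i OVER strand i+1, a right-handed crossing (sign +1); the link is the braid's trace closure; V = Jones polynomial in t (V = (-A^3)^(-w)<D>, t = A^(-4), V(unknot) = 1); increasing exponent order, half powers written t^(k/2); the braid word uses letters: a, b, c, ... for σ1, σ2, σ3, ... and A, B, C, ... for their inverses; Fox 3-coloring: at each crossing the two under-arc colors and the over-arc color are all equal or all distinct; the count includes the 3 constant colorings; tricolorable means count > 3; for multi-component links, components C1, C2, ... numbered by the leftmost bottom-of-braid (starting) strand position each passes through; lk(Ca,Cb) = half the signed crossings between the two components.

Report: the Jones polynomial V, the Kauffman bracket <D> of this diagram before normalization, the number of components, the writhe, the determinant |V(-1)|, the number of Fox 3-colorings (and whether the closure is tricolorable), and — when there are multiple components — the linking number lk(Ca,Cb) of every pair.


V(t) = -t^-5 + t^-4 - t^-3 + 2t^-2 - t^-1 + 2 - t
bracket: A^-13 - 2A^-9 + A^-5 - 2A^-1 + A^3 - A^7 + A^11, w = -3
1 component, writhe -3, over 13 crossings
det 9, colorings 9 of 3^13 — tricolorable
observation: free reduction leaves σ1⁻¹ σ2⁻¹ σ2⁻¹ σ1 σ1 σ1 σ2⁻¹ σ1⁻¹ σ1⁻¹ σ3⁻¹ σ1 of the original 13 letters


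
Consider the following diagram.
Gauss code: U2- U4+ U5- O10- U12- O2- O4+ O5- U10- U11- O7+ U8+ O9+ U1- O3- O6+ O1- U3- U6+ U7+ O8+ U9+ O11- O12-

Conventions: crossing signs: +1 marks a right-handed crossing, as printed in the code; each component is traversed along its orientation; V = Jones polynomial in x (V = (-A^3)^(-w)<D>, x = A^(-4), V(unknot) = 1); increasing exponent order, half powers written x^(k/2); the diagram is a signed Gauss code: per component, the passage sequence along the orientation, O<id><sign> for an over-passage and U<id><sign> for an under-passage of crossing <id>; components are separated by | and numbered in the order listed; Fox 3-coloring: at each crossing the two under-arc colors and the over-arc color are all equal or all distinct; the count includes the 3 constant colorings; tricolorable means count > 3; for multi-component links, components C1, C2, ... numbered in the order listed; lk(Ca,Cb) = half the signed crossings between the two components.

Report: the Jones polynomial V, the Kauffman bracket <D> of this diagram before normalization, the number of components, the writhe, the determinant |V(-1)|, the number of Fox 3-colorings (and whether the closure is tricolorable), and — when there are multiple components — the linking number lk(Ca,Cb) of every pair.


V(x) = -x^-3 + x^-2 - x^-1 + 3 - x + x^2 - x^3
bracket: -A^-18 + A^-14 - A^-10 + 3A^-6 - A^-2 + A^2 - A^6, w = -2
1 component, writhe -2, over 12 crossings
det 9, colorings 27 of 3^12 — tricolorable
observation: V is palindromic (span 6, det 9): x -> 1/x fixes it; necessary, not sufficient, for amphichirality


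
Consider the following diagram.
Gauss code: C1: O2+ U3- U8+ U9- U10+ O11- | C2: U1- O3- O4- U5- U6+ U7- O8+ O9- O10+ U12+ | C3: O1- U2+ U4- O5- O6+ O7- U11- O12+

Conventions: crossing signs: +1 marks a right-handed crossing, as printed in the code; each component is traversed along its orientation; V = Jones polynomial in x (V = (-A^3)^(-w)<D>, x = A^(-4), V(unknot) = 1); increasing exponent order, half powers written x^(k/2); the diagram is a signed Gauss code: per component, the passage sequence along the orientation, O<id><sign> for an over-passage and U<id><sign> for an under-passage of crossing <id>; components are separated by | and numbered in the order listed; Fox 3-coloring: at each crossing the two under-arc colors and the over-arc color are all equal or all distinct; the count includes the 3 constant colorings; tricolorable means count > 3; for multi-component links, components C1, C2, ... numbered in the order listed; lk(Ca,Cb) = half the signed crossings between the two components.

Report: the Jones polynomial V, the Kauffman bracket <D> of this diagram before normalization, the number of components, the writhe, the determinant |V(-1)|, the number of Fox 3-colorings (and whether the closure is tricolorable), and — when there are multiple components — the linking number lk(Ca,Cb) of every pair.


V(x) = x^-3 + x^-2 + x^-1 + 1
bracket: A^-6 + A^-2 + A^2 + A^6, w = -2
3 components, writhe -2, over 12 crossings
lk(C1,C2) = 0
linking number lk(C1,C3) = 0
lk(C2,C3): -1
det 0, colorings 9 of 3^12 — tricolorable
observation: summing lk over 3 pairs gives -1


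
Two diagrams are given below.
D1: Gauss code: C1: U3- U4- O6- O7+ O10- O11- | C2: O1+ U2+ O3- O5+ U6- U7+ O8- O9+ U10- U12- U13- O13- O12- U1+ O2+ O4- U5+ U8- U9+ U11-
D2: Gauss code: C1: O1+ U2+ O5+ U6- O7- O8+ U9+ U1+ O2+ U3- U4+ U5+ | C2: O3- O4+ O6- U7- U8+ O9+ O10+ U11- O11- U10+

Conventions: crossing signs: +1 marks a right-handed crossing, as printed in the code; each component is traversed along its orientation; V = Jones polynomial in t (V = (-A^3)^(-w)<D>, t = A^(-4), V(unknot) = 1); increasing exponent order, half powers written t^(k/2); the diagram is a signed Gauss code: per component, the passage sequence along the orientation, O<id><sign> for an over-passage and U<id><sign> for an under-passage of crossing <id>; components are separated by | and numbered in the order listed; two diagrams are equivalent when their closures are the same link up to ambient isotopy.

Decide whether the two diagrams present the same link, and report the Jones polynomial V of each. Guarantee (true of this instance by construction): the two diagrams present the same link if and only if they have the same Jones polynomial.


equivalent: no
D1 (bracket -A^-15 + A^-11 + A^-3 + A^5; 13 crossings at w = -3): V = -t^(-7/2) - t^(-3/2) - t^(1/2) + t^(3/2)
V(D2) = -t^(1/2) - t^(3/2) - t^(5/2) + t^(9/2)  [11 crossings, <D> = -A^-9 + A^-1 + A^3 + A^7, w = +3]
observation: comparing 2 Jones polynomials yields 2 groups


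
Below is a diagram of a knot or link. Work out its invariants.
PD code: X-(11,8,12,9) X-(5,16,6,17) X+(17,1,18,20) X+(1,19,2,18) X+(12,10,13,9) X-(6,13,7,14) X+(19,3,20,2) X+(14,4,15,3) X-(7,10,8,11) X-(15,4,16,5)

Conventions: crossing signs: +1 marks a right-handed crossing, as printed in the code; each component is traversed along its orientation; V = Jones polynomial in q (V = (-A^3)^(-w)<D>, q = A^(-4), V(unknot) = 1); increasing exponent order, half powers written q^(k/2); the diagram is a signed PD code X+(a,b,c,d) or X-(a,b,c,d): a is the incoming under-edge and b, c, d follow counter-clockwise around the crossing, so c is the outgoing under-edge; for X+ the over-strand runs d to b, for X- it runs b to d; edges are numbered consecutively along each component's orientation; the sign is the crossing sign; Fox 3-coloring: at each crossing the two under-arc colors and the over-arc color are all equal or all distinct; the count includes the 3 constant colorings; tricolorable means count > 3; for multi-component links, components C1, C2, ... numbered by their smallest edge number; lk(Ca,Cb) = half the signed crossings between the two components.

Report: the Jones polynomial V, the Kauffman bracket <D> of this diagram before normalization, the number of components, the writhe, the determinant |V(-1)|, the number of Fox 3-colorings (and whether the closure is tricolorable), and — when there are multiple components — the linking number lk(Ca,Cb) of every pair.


V(q) = q + q^3 - q^4
bracket: -A^-16 + A^-12 + A^-4, w = 0
1 component, writhe 0, over 10 crossings
det 3, colorings 9 of 3^10 — tricolorable
observation: the span of V is 3, forcing >= 3 crossings in any diagram


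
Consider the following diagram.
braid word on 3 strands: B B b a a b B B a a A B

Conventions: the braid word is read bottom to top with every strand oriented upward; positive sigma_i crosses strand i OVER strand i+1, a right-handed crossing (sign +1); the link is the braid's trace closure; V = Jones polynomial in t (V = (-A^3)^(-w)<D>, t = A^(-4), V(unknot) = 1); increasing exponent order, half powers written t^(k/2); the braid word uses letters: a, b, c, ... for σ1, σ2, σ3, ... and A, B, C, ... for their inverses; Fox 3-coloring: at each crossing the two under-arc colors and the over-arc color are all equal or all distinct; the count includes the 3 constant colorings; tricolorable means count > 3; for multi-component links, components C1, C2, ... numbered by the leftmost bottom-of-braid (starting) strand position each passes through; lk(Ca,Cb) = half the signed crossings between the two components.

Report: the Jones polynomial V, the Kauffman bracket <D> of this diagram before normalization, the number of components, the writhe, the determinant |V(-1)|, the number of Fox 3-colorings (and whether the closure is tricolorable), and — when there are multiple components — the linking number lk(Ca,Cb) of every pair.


V = -t^-3 + 2t^-2 - 2t^-1 + 3 - 2t + 2t^2 - t^3
<D> = -A^-12 + 2A^-8 - 2A^-4 + 3 - 2A^4 + 2A^8 - A^12 (w = 0)
1 component over 12 crossings, w = 0
3 Fox colorings among 3^12, |V(-1)| = 13: not tricolorable
why: palindromic: swapping t for 1/t fixes V


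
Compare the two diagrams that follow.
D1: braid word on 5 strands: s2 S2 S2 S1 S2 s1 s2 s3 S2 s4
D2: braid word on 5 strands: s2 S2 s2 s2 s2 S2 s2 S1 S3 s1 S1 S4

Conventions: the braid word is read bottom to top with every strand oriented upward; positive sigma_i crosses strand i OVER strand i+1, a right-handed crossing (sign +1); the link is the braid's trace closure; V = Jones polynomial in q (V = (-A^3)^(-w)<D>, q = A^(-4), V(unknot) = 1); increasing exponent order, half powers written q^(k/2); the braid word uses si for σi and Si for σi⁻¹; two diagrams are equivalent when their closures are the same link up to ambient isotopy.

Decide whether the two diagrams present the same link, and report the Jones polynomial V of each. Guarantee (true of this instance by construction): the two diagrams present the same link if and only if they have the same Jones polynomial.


equivalent: no
V(D1) = 1  (w 0, c 10, <D> = 1)
D2 (bracket -A^-16 + A^-12 + A^-4; 12 crossings at w = 0): V = q + q^3 - q^4
why: 2 classes among 2 diagrams; unequal V(q) rules out equality


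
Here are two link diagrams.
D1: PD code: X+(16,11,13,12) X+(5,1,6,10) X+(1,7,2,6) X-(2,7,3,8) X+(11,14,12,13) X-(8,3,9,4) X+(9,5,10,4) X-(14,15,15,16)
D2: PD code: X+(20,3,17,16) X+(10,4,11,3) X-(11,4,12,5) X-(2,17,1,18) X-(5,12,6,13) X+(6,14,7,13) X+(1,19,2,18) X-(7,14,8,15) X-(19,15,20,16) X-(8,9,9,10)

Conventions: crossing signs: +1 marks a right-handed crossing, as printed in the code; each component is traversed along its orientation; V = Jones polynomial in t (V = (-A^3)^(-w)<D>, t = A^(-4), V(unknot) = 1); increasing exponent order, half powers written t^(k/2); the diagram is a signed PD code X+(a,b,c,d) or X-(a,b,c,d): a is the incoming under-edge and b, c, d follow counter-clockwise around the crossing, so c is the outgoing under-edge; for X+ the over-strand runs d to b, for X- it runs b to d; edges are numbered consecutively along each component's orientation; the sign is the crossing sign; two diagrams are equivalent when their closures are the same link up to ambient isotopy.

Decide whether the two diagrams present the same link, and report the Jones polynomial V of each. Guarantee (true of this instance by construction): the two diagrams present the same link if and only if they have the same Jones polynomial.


equivalent: no
V(D1) = 1 + t + t^2 + t^3  (w +2, c 8, <D> = A^-6 + A^-2 + A^2 + A^6)
V(D2) = t^-1 + 2 + t  (w -2, c 10, <D> = A^-10 + 2A^-6 + A^-2)
why: comparing 2 Jones polynomials yields 2 groups


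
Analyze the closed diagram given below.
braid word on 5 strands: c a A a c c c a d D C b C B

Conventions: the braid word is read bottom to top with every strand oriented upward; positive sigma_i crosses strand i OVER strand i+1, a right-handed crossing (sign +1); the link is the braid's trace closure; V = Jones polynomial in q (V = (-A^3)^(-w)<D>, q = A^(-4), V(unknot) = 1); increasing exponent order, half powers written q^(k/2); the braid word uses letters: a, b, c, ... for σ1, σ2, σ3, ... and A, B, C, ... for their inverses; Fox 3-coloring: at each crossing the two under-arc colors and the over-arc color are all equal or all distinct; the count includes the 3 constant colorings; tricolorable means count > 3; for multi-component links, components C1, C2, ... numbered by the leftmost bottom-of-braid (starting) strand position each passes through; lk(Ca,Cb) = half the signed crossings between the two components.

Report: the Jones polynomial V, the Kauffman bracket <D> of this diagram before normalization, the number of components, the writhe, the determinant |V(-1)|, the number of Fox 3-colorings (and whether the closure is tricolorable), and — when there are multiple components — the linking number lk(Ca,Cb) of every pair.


V(q) = q + q^2 + 2q^3 + q^4 - q^7
bracket: -A^-16 + A^-4 + 2 + A^4 + A^8, w = +4
3 components, writhe +4, over 14 crossings
lk(C1,C2) = +1
linking number lk(C1,C3) = 0
lk(C2,C3): 0
det 0, colorings 27 of 3^14 — tricolorable
observation: det 0 = |V(-1)|; divisible by 3, so tricolorable


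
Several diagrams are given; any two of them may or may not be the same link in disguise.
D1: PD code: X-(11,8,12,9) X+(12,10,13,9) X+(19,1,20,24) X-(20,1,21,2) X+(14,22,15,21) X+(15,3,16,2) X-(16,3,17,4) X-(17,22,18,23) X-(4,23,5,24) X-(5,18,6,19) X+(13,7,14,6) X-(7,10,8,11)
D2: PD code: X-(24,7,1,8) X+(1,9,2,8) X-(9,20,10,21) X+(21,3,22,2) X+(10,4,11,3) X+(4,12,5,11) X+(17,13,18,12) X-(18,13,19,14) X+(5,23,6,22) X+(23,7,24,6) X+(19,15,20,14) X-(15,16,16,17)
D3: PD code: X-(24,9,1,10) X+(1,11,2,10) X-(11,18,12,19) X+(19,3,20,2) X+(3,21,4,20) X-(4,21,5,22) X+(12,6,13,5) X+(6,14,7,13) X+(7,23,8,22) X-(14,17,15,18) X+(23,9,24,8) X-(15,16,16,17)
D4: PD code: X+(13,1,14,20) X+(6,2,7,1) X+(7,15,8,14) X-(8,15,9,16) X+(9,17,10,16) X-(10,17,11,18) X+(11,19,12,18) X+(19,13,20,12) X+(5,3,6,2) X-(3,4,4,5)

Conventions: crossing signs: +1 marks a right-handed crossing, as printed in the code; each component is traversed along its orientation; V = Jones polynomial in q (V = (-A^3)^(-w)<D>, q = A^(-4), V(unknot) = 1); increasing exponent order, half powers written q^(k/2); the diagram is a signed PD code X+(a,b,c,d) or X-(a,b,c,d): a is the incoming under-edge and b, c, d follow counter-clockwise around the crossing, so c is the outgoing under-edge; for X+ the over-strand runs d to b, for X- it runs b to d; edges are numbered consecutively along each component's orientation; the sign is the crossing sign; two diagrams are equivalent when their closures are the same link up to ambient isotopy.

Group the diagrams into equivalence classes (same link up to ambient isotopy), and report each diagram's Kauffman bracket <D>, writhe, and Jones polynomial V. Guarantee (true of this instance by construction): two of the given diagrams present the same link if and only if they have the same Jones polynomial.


grouping into links: {D1} | {D2, D3} | {D4}
V(D1) = 1  (w -2, c 12, <D> = A^-6)
D2 (bracket -A^-12 + A^-8 - A^-4 + 2 - A^4 + A^8; 12 crossings at w = +4): V = q - q^2 + 2q^3 - q^4 + q^5 - q^6
V(D3) = q - q^2 + 2q^3 - q^4 + q^5 - q^6  [12 crossings, <D> = -A^-18 + A^-14 - A^-10 + 2A^-6 - A^-2 + A^2, w = +2]
D4 (bracket -A^-4 + 1 + A^8; 10 crossings at w = +4): V = q + q^3 - q^4
key observation: 3 values of V(q) split the 4 diagrams


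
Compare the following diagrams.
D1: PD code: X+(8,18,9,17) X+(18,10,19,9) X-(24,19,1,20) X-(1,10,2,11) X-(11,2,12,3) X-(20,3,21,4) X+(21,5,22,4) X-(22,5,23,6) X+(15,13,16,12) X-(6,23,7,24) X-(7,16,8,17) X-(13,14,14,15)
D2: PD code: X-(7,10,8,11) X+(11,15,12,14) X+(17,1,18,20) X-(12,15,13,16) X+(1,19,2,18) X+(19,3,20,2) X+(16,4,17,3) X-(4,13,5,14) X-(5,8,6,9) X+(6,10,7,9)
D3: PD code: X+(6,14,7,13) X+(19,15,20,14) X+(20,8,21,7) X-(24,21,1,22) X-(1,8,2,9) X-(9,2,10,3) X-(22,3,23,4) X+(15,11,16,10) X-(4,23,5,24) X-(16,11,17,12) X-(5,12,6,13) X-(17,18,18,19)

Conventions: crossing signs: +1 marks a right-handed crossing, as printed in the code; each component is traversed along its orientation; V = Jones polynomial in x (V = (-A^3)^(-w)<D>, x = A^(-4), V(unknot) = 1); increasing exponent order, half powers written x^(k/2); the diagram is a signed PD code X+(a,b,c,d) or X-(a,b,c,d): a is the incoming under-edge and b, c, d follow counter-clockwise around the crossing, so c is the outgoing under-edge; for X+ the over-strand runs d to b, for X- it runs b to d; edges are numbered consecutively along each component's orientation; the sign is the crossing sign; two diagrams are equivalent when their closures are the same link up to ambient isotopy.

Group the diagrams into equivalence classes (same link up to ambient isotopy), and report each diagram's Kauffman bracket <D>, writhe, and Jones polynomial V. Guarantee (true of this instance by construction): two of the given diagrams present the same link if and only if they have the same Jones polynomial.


grouping into links: {D1, D3} | {D2}
V(D1) = -x^-6 + x^-5 - x^-4 + 2x^-3 - x^-2 + x^-1  (w -4, c 12, <D> = A^-8 - A^-4 + 2 - A^4 + A^8 - A^12)
D2 (bracket -A^-10 + A^-6 + A^2; 10 crossings at w = +2): V = x + x^3 - x^4
D3 (bracket A^-8 - A^-4 + 2 - A^4 + A^8 - A^12; 12 crossings at w = -4): V = -x^-6 + x^-5 - x^-4 + 2x^-3 - x^-2 + x^-1
why: 2 classes among 3 diagrams; unequal V(x) rules out equality


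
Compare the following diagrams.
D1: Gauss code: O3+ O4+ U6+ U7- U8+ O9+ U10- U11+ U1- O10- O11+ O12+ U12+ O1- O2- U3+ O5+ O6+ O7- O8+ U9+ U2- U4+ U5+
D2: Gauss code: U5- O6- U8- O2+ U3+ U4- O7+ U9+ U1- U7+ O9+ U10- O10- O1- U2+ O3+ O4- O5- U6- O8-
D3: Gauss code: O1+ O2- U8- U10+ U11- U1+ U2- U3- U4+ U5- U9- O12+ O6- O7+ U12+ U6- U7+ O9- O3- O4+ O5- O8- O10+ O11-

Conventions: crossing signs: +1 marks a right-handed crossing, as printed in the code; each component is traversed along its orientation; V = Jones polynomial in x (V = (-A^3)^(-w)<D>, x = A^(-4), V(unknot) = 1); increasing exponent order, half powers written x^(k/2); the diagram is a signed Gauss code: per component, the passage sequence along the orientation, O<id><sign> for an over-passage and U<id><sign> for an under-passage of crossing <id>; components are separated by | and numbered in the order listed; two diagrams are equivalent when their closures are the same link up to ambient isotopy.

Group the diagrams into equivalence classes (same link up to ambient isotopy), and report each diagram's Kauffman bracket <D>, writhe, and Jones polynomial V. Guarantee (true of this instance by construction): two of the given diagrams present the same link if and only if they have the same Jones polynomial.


grouping into links: {D1} | {D2} | {D3}
V(D1) = x + x^3 - x^4  (w +4, c 12, <D> = -A^-4 + 1 + A^8)
V(D2) = -x^-4 + x^-3 + x^-1  [10 crossings, <D> = A^-2 + A^6 - A^10, w = -2]
V(D3) = 1  (w -2, c 12, <D> = A^-6)
key observation: V(x) takes 3 values over 3 diagrams, fixing the grouping


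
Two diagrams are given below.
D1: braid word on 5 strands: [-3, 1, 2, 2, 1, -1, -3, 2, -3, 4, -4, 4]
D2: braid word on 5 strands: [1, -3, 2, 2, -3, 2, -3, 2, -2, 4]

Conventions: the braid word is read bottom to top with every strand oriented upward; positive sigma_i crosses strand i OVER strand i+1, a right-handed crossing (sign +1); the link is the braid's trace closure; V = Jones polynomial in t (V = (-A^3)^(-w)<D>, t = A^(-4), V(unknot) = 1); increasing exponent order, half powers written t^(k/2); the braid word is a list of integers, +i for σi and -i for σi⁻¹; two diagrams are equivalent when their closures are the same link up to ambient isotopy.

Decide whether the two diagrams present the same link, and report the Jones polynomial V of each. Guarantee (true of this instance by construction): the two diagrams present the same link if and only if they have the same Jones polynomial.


equivalent: yes
V(D1) = -t^-3 + 2t^-2 - 2t^-1 + 3 - 2t + 2t^2 - t^3  (w +2, c 12, <D> = -A^-6 + 2A^-2 - 2A^2 + 3A^6 - 2A^10 + 2A^14 - A^18)
V(D2) = -t^-3 + 2t^-2 - 2t^-1 + 3 - 2t + 2t^2 - t^3  (w +2, c 10, <D> = -A^-6 + 2A^-2 - 2A^2 + 3A^6 - 2A^10 + 2A^14 - A^18)
why: D2 (10 crossings) and D1 (12) are Markov-related braid presentations


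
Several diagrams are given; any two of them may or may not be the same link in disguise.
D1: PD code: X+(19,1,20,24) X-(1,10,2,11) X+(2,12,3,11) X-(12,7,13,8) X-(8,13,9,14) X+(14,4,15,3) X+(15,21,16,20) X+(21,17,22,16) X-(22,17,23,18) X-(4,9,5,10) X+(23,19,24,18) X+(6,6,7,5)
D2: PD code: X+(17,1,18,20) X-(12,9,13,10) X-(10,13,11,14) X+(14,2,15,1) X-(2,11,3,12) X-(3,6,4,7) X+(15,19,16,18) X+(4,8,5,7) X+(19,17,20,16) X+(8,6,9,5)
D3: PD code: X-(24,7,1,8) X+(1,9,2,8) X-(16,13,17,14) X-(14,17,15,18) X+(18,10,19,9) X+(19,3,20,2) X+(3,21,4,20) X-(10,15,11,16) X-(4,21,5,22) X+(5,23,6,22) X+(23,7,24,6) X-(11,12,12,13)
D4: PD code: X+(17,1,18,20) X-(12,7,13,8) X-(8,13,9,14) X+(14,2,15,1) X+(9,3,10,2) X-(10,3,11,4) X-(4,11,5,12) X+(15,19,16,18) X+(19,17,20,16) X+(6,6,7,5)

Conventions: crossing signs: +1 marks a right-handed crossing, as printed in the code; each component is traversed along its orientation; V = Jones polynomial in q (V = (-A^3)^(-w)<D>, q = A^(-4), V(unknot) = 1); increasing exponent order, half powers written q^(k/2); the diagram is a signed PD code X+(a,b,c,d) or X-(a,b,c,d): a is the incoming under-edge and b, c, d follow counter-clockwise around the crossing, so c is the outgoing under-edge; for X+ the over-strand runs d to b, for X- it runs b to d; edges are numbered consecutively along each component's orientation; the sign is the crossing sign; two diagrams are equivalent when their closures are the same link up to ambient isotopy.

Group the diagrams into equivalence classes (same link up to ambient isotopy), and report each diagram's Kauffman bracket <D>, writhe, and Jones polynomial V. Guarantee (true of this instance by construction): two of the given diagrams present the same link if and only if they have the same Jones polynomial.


classes: {D1, D2, D3, D4}
V(D1) = -q^-3 + q^-2 - q^-1 + 3 - q + q^2 - q^3  [12 crossings, <D> = -A^-6 + A^-2 - A^2 + 3A^6 - A^10 + A^14 - A^18, w = +2]
D2 (bracket -A^-6 + A^-2 - A^2 + 3A^6 - A^10 + A^14 - A^18; 10 crossings at w = +2): V = -q^-3 + q^-2 - q^-1 + 3 - q + q^2 - q^3
V(D3) = -q^-3 + q^-2 - q^-1 + 3 - q + q^2 - q^3  (w 0, c 12, <D> = -A^-12 + A^-8 - A^-4 + 3 - A^4 + A^8 - A^12)
D4 (bracket -A^-6 + A^-2 - A^2 + 3A^6 - A^10 + A^14 - A^18; 10 crossings at w = +2): V = -q^-3 + q^-2 - q^-1 + 3 - q + q^2 - q^3
insight: all 4 diagrams share one V(q), hence one class
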